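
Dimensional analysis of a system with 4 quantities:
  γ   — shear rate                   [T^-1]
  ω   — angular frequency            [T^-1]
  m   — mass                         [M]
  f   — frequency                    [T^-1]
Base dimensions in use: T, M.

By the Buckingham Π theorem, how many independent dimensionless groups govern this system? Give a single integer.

Exponent matrix [T,M] × [γ,ω,m,f]:
  T: [-1 -1  0 -1]
  M: [ 0  0  1  0]
Echelon form has 2 nonzero rows (pivots: γ,m)
4 vars − rank 2 = 2 Π groups

2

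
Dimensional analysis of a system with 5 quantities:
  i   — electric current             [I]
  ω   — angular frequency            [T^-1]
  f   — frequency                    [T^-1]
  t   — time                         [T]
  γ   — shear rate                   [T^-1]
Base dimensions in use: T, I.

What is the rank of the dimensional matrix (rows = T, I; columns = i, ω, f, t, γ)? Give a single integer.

Dimensional matrix (T×I by i×ω×f×t×γ):
  T: [ 0 -1 -1  1 -1]
  I: [ 1  0  0  0  0]
Row reduction gives pivot columns i,ω; rank = 2

2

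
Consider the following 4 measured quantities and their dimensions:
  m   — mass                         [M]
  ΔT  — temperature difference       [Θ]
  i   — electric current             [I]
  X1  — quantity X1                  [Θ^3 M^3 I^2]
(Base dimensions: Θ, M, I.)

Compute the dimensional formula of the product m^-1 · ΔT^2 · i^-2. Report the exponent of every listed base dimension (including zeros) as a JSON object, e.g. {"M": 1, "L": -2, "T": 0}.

{"Θ": 2, "M": -1, "I": -2}

Exponent matrix [Θ,M,I] × [m,ΔT,i,X1]:
  Θ: [ 0  1  0  3]
  M: [ 1  0  0  3]
  I: [ 0  0  1  2]
  [Θ]: (-1)·0+(2)·1+(-2)·0 = 2
  [M]: (-1)·1+(2)·0+(-2)·0 = -1
  [I]: (-1)·0+(2)·0+(-2)·1 = -2
⇒ Θ^2 M^-1 I^-2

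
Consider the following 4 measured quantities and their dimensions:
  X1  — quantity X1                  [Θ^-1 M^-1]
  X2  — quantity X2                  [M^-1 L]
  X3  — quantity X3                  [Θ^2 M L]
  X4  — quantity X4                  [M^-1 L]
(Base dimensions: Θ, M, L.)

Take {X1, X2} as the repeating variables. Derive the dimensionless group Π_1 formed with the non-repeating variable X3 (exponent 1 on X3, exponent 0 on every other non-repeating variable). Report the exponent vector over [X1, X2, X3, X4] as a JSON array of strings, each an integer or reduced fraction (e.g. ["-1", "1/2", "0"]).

Write exponents as rows Θ,M,L / cols X1,X2,X3,X4:
  Θ: [-1  0  2  0]
  M: [-1 -1  1 -1]
  L: [ 0  1  1  1]
RREF → pivots at {X1,X2} ⇒ r = 2
Repeat: X1,X2; free: X3,X4
RREF:
  r0: [   1    0   -2    0]
  r1: [   0    1    1    1]
  r2: [   0    0    0    0]
Fix exponent of X3 at 1, X4 at 0; solve each RREF row for its pivot's exponent:
  r0: exp(X1) + (-2)·1 = 0 ⇒ exp(X1) = 2
  r1: exp(X2) + (1)·1 = 0 ⇒ exp(X2) = -1
Π_1 = X1^2 · X2^-1 · X3

["2", "-1", "1", "0"]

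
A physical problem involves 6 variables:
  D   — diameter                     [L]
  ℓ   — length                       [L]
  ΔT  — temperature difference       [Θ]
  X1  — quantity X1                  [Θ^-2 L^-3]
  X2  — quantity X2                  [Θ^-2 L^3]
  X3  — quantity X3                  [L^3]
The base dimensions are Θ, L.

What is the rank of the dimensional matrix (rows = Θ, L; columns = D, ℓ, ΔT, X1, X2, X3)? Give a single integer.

Exponent matrix [Θ,L] × [D,ℓ,ΔT,X1,X2,X3]:
  Θ: [ 0  0  1 -2 -2  0]
  L: [ 1  1  0 -3  3  3]
RREF → pivots at {D,ΔT} ⇒ r = 2

2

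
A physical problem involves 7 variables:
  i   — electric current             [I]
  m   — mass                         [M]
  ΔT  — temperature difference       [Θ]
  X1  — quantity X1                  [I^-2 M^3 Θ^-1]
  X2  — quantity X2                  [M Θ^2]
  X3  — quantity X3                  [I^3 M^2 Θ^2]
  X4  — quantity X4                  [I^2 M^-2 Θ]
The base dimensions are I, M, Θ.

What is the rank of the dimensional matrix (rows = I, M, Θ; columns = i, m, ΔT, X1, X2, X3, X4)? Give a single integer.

Exponent matrix [I,M,Θ] × [i,m,ΔT,X1,X2,X3,X4]:
  I: [ 1  0  0 -2  0  3  2]
  M: [ 0  1  0  3  1  2 -2]
  Θ: [ 0  0  1 -1  2  2  1]
Echelon form has 3 nonzero rows (pivots: i,m,ΔT)

3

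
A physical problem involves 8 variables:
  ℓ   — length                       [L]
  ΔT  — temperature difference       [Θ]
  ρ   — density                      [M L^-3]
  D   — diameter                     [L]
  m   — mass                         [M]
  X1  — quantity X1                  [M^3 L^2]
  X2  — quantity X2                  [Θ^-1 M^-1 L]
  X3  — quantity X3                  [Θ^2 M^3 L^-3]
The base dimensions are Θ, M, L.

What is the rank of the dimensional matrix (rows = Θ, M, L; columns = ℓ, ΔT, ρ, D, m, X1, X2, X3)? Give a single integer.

3

Dimensional matrix (Θ×M×L by ℓ×ΔT×ρ×D×m×X1×X2×X3):
  Θ: [ 0  1  0  0  0  0 -1  2]
  M: [ 0  0  1  0  1  3 -1  3]
  L: [ 1  0 -3  1  0  2  1 -3]
Row reduction gives pivot columns ℓ,ΔT,ρ; rank = 3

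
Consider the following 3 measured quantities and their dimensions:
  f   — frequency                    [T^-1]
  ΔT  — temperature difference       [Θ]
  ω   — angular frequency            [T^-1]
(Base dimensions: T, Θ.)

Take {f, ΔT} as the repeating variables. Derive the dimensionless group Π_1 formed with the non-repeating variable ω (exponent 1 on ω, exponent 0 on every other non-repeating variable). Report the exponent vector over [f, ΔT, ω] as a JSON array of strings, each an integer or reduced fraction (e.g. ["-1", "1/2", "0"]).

["-1", "0", "1"]

Write exponents as rows T,Θ / cols f,ΔT,ω:
  T: [-1  0 -1]
  Θ: [ 0  1  0]
RREF → pivots at {f,ΔT} ⇒ r = 2
Repeat: f,ΔT; free: ω
RREF:
  r0: [   1    0    1]
  r1: [   0    1    0]
Fix exponent of ω at 1; solve each RREF row for its pivot's exponent:
  r0: exp(f) + (1)·1 = 0 ⇒ exp(f) = -1
  r1: exp(ΔT) + (0)·1 = 0 ⇒ exp(ΔT) = 0
Π_1 = f^-1 · ω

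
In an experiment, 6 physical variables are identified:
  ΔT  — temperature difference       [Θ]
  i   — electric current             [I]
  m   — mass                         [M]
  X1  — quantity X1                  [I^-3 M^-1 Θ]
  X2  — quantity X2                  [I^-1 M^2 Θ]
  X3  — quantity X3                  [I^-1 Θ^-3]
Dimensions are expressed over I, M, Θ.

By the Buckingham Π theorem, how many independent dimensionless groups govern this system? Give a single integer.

Exponent matrix [I,M,Θ] × [ΔT,i,m,X1,X2,X3]:
  I: [ 0  1  0 -3 -1 -1]
  M: [ 0  0  1 -1  2  0]
  Θ: [ 1  0  0  1  1 -3]
RREF → pivots at {ΔT,i,m} ⇒ r = 3
6 vars − rank 3 = 3 Π groups

3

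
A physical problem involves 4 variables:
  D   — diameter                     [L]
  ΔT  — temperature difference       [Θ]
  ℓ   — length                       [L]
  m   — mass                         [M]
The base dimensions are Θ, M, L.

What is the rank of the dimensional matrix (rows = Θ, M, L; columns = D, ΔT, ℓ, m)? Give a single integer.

3

Exponent matrix [Θ,M,L] × [D,ΔT,ℓ,m]:
  Θ: [ 0  1  0  0]
  M: [ 0  0  0  1]
  L: [ 1  0  1  0]
RREF → pivots at {D,ΔT,m} ⇒ r = 3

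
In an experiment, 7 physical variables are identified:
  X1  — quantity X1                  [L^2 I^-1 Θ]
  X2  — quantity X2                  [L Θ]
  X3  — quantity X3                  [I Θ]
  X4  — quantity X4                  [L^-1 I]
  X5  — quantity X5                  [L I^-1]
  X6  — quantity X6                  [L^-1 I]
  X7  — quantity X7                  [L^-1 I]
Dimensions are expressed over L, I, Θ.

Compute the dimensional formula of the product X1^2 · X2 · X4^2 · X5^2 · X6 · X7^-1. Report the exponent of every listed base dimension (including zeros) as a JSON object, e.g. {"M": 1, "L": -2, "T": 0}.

{"L": 5, "I": -2, "Θ": 3}

Exponent matrix [L,I,Θ] × [X1,X2,X3,X4,X5,X6,X7]:
  L: [ 2  1  0 -1  1 -1 -1]
  I: [-1  0  1  1 -1  1  1]
  Θ: [ 1  1  1  0  0  0  0]
  [L]: (2)·2+(1)·1+(2)·-1+(2)·1+(1)·-1+(-1)·-1 = 5
  [I]: (2)·-1+(1)·0+(2)·1+(2)·-1+(1)·1+(-1)·1 = -2
  [Θ]: (2)·1+(1)·1+(2)·0+(2)·0+(1)·0+(-1)·0 = 3
⇒ L^5 I^-2 Θ^3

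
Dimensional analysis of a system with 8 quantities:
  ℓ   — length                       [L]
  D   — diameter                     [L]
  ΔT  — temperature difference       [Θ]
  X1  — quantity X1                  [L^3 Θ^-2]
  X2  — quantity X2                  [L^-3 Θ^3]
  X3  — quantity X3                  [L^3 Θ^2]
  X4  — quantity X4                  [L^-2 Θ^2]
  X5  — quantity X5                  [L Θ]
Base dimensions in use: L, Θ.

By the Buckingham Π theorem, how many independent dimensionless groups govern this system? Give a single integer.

6

Dimensional matrix (L×Θ by ℓ×D×ΔT×X1×X2×X3×X4×X5):
  L: [ 1  1  0  3 -3  3 -2  1]
  Θ: [ 0  0  1 -2  3  2  2  1]
Echelon form has 2 nonzero rows (pivots: ℓ,ΔT)
n=8, r=2 ⇒ 6 dimensionless groups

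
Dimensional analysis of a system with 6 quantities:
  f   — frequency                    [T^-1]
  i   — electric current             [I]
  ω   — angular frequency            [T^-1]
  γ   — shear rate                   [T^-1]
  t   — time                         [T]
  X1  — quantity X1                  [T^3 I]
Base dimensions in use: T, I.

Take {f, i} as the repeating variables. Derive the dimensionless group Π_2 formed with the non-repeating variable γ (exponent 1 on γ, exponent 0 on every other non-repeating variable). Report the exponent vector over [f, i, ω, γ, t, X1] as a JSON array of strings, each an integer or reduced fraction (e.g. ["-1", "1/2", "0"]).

["-1", "0", "0", "1", "0", "0"]

Dimensional matrix (T×I by f×i×ω×γ×t×X1):
  T: [-1  0 -1 -1  1  3]
  I: [ 0  1  0  0  0  1]
RREF → pivots at {f,i} ⇒ r = 2
Repeat: f,i; free: ω,γ,t,X1
RREF:
  r0: [   1    0    1    1   -1   -3]
  r1: [   0    1    0    0    0    1]
Fix exponent of γ at 1, ω at 0, t at 0, X1 at 0; solve each RREF row for its pivot's exponent:
  r0: exp(f) + (1)·1 = 0 ⇒ exp(f) = -1
  r1: exp(i) + (0)·1 = 0 ⇒ exp(i) = 0
Π_2 = f^-1 · γ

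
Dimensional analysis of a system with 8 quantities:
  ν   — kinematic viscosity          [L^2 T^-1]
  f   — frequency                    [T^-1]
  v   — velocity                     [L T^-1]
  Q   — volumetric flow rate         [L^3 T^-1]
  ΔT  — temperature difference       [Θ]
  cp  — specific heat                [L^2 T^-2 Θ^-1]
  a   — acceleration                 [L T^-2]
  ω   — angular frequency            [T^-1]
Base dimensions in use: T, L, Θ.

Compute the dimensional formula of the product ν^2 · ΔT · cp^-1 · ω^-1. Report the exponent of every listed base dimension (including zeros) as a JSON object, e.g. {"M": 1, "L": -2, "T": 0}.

{"T": 1, "L": 2, "Θ": 2}

Exponent matrix [T,L,Θ] × [ν,f,v,Q,ΔT,cp,a,ω]:
  T: [-1 -1 -1 -1  0 -2 -2 -1]
  L: [ 2  0  1  3  0  2  1  0]
  Θ: [ 0  0  0  0  1 -1  0  0]
  [T]: (2)·-1+(1)·0+(-1)·-2+(-1)·-1 = 1
  [L]: (2)·2+(1)·0+(-1)·2+(-1)·0 = 2
  [Θ]: (2)·0+(1)·1+(-1)·-1+(-1)·0 = 2
⇒ T L^2 Θ^2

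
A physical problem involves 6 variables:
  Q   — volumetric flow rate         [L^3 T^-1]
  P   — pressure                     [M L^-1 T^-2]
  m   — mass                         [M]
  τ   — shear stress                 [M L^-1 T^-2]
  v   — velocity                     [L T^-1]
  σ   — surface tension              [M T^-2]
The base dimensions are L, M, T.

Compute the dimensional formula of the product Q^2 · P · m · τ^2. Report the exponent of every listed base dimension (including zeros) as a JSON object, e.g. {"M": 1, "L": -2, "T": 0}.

{"L": 3, "M": 4, "T": -8}

Write exponents as rows L,M,T / cols Q,P,m,τ,v,σ:
  L: [ 3 -1  0 -1  1  0]
  M: [ 0  1  1  1  0  1]
  T: [-1 -2  0 -2 -1 -2]
  [L]: (2)·3+(1)·-1+(1)·0+(2)·-1 = 3
  [M]: (2)·0+(1)·1+(1)·1+(2)·1 = 4
  [T]: (2)·-1+(1)·-2+(1)·0+(2)·-2 = -8
⇒ L^3 M^4 T^-8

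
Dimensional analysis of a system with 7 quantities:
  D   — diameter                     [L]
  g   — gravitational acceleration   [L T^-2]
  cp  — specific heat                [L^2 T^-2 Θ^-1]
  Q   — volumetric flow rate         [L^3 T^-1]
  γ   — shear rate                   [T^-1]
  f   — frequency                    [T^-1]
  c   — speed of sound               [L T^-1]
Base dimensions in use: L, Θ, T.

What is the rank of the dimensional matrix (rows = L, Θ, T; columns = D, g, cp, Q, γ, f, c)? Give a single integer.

3

Dimensional matrix (L×Θ×T by D×g×cp×Q×γ×f×c):
  L: [ 1  1  2  3  0  0  1]
  Θ: [ 0  0 -1  0  0  0  0]
  T: [ 0 -2 -2 -1 -1 -1 -1]
Echelon form has 3 nonzero rows (pivots: D,g,cp)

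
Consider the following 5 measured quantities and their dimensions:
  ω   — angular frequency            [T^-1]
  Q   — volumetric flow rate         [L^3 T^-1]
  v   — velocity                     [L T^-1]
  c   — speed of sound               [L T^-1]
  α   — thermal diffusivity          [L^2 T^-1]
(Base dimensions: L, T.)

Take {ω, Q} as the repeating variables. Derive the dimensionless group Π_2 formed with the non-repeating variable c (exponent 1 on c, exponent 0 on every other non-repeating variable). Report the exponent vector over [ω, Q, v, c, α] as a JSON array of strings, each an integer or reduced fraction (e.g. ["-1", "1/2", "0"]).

["-2/3", "-1/3", "0", "1", "0"]

Write exponents as rows L,T / cols ω,Q,v,c,α:
  L: [ 0  3  1  1  2]
  T: [-1 -1 -1 -1 -1]
Row reduction gives pivot columns ω,Q; rank = 2
Pivot set = {ω,Q}, free = {v,c,α}
RREF:
  r0: [   1    0  2/3  2/3  1/3]
  r1: [   0    1  1/3  1/3  2/3]
Fix exponent of c at 1, v at 0, α at 0; solve each RREF row for its pivot's exponent:
  r0: exp(ω) + (2/3)·1 = 0 ⇒ exp(ω) = -2/3
  r1: exp(Q) + (1/3)·1 = 0 ⇒ exp(Q) = -1/3
Π_2 = ω^(-2/3) · Q^(-1/3) · c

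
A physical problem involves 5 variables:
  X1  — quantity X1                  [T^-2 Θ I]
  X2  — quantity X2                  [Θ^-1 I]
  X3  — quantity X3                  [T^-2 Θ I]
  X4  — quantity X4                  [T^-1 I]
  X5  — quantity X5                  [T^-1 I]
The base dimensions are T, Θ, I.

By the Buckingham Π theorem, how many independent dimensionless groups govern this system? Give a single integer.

Dimensional matrix (T×Θ×I by X1×X2×X3×X4×X5):
  T: [-2  0 -2 -1 -1]
  Θ: [ 1 -1  1  0  0]
  I: [ 1  1  1  1  1]
Row reduction gives pivot columns X1,X2; rank = 2
5 vars − rank 2 = 3 Π groups

3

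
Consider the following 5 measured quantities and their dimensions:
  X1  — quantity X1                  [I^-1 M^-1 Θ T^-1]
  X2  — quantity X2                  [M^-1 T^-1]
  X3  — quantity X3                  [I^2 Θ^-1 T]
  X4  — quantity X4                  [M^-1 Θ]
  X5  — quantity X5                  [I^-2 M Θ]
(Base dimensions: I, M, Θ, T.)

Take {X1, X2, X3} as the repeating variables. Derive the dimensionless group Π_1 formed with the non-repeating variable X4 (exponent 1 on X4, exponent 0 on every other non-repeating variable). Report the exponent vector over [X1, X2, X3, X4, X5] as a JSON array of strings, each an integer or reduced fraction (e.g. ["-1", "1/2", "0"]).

["-2", "1", "-1", "1", "0"]

Write exponents as rows I,M,Θ,T / cols X1,X2,X3,X4,X5:
  I: [-1  0  2  0 -2]
  M: [-1 -1  0 -1  1]
  Θ: [ 1  0 -1  1  1]
  T: [-1 -1  1  0  0]
Row reduction gives pivot columns X1,X2,X3; rank = 3
Pivot set = {X1,X2,X3}, free = {X4,X5}
RREF:
  r0: [   1    0    0    2    0]
  r1: [   0    1    0   -1   -1]
  r2: [   0    0    1    1   -1]
  r3: [   0    0    0    0    0]
Fix exponent of X4 at 1, X5 at 0; solve each RREF row for its pivot's exponent:
  r0: exp(X1) + (2)·1 = 0 ⇒ exp(X1) = -2
  r1: exp(X2) + (-1)·1 = 0 ⇒ exp(X2) = 1
  r2: exp(X3) + (1)·1 = 0 ⇒ exp(X3) = -1
Π_1 = X1^-2 · X2 · X3^-1 · X4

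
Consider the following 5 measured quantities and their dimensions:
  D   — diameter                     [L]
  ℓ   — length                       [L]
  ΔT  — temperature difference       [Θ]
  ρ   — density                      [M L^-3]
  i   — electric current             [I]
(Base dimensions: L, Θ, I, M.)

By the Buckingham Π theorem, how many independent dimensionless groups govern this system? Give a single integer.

1

Write exponents as rows L,Θ,I,M / cols D,ℓ,ΔT,ρ,i:
  L: [ 1  1  0 -3  0]
  Θ: [ 0  0  1  0  0]
  I: [ 0  0  0  0  1]
  M: [ 0  0  0  1  0]
RREF → pivots at {D,ΔT,ρ,i} ⇒ r = 4
Π count = n − r = 5 − 4 = 1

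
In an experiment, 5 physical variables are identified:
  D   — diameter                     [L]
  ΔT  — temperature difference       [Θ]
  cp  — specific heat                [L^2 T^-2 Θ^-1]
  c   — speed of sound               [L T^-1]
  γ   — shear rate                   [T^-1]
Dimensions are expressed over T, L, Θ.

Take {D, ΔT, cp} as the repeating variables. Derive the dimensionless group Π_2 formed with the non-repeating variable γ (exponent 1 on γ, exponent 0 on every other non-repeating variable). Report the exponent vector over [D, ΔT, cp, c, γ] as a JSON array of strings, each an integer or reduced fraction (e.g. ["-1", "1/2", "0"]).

["1", "-1/2", "-1/2", "0", "1"]

Dimensional matrix (T×L×Θ by D×ΔT×cp×c×γ):
  T: [ 0  0 -2 -1 -1]
  L: [ 1  0  2  1  0]
  Θ: [ 0  1 -1  0  0]
Row reduction gives pivot columns D,ΔT,cp; rank = 3
Pivot set = {D,ΔT,cp}, free = {c,γ}
RREF:
  r0: [   1    0    0    0   -1]
  r1: [   0    1    0  1/2  1/2]
  r2: [   0    0    1  1/2  1/2]
Fix exponent of γ at 1, c at 0; solve each RREF row for its pivot's exponent:
  r0: exp(D) + (-1)·1 = 0 ⇒ exp(D) = 1
  r1: exp(ΔT) + (1/2)·1 = 0 ⇒ exp(ΔT) = -1/2
  r2: exp(cp) + (1/2)·1 = 0 ⇒ exp(cp) = -1/2
Π_2 = D · ΔT^(-1/2) · cp^(-1/2) · γ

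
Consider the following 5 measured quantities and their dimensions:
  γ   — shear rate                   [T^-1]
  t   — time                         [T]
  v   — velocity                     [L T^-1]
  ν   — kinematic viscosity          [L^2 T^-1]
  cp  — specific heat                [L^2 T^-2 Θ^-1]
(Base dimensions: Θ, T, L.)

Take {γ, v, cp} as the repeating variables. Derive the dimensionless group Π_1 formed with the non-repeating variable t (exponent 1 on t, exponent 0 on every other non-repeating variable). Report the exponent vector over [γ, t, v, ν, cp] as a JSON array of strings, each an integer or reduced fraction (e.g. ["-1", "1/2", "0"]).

["1", "1", "0", "0", "0"]

Write exponents as rows Θ,T,L / cols γ,t,v,ν,cp:
  Θ: [ 0  0  0  0 -1]
  T: [-1  1 -1 -1 -2]
  L: [ 0  0  1  2  2]
RREF → pivots at {γ,v,cp} ⇒ r = 3
Repeat: γ,v,cp; free: t,ν
RREF:
  r0: [   1   -1    0   -1    0]
  r1: [   0    0    1    2    0]
  r2: [   0    0    0    0    1]
Fix exponent of t at 1, ν at 0; solve each RREF row for its pivot's exponent:
  r0: exp(γ) + (-1)·1 = 0 ⇒ exp(γ) = 1
  r1: exp(v) + (0)·1 = 0 ⇒ exp(v) = 0
  r2: exp(cp) + (0)·1 = 0 ⇒ exp(cp) = 0
Π_1 = γ · t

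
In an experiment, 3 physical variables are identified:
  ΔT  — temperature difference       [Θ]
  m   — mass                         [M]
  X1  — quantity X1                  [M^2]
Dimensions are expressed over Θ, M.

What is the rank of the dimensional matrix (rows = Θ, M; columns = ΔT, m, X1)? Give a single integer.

Write exponents as rows Θ,M / cols ΔT,m,X1:
  Θ: [ 1  0  0]
  M: [ 0  1  2]
Echelon form has 2 nonzero rows (pivots: ΔT,m)

2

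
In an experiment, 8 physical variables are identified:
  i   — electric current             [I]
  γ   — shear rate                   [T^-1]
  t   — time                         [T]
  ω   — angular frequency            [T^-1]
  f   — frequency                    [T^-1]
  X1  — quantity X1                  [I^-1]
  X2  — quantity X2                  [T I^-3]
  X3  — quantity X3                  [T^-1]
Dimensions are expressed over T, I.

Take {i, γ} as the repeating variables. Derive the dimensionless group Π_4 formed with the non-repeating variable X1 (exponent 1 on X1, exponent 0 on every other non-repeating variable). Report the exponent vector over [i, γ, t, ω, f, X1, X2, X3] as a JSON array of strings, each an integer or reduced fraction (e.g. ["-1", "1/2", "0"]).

["1", "0", "0", "0", "0", "1", "0", "0"]

Dimensional matrix (T×I by i×γ×t×ω×f×X1×X2×X3):
  T: [ 0 -1  1 -1 -1  0  1 -1]
  I: [ 1  0  0  0  0 -1 -3  0]
Echelon form has 2 nonzero rows (pivots: i,γ)
Repeat: i,γ; free: t,ω,f,X1,X2,X3
RREF:
  r0: [   1    0    0    0    0   -1   -3    0]
  r1: [   0    1   -1    1    1    0   -1    1]
Fix exponent of X1 at 1, t at 0, ω at 0, f at 0, X2 at 0, X3 at 0; solve each RREF row for its pivot's exponent:
  r0: exp(i) + (-1)·1 = 0 ⇒ exp(i) = 1
  r1: exp(γ) + (0)·1 = 0 ⇒ exp(γ) = 0
Π_4 = i · X1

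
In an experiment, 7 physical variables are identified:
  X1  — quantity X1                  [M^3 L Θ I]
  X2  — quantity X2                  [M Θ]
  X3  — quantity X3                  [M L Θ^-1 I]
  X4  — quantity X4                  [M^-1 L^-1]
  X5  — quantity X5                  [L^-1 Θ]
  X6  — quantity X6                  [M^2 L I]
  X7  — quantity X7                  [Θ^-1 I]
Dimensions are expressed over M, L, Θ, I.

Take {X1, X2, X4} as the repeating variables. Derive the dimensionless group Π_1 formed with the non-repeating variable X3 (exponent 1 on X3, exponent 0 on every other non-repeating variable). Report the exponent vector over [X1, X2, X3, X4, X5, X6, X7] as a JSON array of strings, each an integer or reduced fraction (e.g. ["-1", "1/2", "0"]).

Exponent matrix [M,L,Θ,I] × [X1,X2,X3,X4,X5,X6,X7]:
  M: [ 3  1  1 -1  0  2  0]
  L: [ 1  0  1 -1 -1  1  0]
  Θ: [ 1  1 -1  0  1  0 -1]
  I: [ 1  0  1  0  0  1  1]
Echelon form has 3 nonzero rows (pivots: X1,X2,X4)
Repeat: X1,X2,X4; free: X3,X5,X6,X7
RREF:
  r0: [   1    0    1    0    0    1    1]
  r1: [   0    1   -2    0    1   -1   -2]
  r2: [   0    0    0    1    1    0    1]
  r3: [   0    0    0    0    0    0    0]
Fix exponent of X3 at 1, X5 at 0, X6 at 0, X7 at 0; solve each RREF row for its pivot's exponent:
  r0: exp(X1) + (1)·1 = 0 ⇒ exp(X1) = -1
  r1: exp(X2) + (-2)·1 = 0 ⇒ exp(X2) = 2
  r2: exp(X4) + (0)·1 = 0 ⇒ exp(X4) = 0
Π_1 = X1^-1 · X2^2 · X3

["-1", "2", "1", "0", "0", "0", "0"]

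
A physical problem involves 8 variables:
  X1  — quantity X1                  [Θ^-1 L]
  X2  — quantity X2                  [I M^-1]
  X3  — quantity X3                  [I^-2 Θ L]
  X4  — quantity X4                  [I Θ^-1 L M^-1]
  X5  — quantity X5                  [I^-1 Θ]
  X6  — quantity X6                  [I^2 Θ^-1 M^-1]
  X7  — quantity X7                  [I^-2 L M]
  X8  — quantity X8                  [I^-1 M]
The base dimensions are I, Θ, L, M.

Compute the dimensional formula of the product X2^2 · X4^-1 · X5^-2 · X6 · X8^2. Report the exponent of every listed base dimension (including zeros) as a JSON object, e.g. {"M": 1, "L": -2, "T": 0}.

Dimensional matrix (I×Θ×L×M by X1×X2×X3×X4×X5×X6×X7×X8):
  I: [ 0  1 -2  1 -1  2 -2 -1]
  Θ: [-1  0  1 -1  1 -1  0  0]
  L: [ 1  0  1  1  0  0  1  0]
  M: [ 0 -1  0 -1  0 -1  1  1]
  [I]: (2)·1+(-1)·1+(-2)·-1+(1)·2+(2)·-1 = 3
  [Θ]: (2)·0+(-1)·-1+(-2)·1+(1)·-1+(2)·0 = -2
  [L]: (2)·0+(-1)·1+(-2)·0+(1)·0+(2)·0 = -1
  [M]: (2)·-1+(-1)·-1+(-2)·0+(1)·-1+(2)·1 = 0
⇒ I^3 Θ^-2 L^-1

{"I": 3, "Θ": -2, "L": -1, "M": 0}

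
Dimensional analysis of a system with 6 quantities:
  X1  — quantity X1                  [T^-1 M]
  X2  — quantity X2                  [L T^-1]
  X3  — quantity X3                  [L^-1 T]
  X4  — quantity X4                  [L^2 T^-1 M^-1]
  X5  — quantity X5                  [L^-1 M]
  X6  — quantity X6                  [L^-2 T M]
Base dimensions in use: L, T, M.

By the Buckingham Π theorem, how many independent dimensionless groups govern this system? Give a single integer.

4

Write exponents as rows L,T,M / cols X1,X2,X3,X4,X5,X6:
  L: [ 0  1 -1  2 -1 -2]
  T: [-1 -1  1 -1  0  1]
  M: [ 1  0  0 -1  1  1]
Echelon form has 2 nonzero rows (pivots: X1,X2)
n=6, r=2 ⇒ 4 dimensionless groups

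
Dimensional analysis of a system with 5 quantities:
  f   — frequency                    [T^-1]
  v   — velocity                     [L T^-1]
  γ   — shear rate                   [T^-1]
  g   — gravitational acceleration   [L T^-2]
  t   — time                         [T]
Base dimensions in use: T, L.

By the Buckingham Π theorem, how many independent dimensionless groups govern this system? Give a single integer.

Dimensional matrix (T×L by f×v×γ×g×t):
  T: [-1 -1 -1 -2  1]
  L: [ 0  1  0  1  0]
Echelon form has 2 nonzero rows (pivots: f,v)
5 vars − rank 2 = 3 Π groups

3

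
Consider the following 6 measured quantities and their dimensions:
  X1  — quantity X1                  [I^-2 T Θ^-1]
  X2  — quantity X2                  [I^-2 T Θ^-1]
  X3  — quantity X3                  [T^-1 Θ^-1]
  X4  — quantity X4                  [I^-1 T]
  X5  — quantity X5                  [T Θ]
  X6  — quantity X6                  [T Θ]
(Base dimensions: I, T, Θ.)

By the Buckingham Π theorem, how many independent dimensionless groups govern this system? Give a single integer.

4

Exponent matrix [I,T,Θ] × [X1,X2,X3,X4,X5,X6]:
  I: [-2 -2  0 -1  0  0]
  T: [ 1  1 -1  1  1  1]
  Θ: [-1 -1 -1  0  1  1]
Row reduction gives pivot columns X1,X3; rank = 2
n=6, r=2 ⇒ 4 dimensionless groups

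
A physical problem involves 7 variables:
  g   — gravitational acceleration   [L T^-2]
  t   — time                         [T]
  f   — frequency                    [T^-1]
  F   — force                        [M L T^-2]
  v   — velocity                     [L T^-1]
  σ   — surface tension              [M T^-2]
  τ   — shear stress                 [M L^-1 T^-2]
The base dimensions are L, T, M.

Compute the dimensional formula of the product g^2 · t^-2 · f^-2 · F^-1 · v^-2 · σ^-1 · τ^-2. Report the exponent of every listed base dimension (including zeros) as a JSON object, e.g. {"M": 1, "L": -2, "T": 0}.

Write exponents as rows L,T,M / cols g,t,f,F,v,σ,τ:
  L: [ 1  0  0  1  1  0 -1]
  T: [-2  1 -1 -2 -1 -2 -2]
  M: [ 0  0  0  1  0  1  1]
  [L]: (2)·1+(-2)·0+(-2)·0+(-1)·1+(-2)·1+(-1)·0+(-2)·-1 = 1
  [T]: (2)·-2+(-2)·1+(-2)·-1+(-1)·-2+(-2)·-1+(-1)·-2+(-2)·-2 = 6
  [M]: (2)·0+(-2)·0+(-2)·0+(-1)·1+(-2)·0+(-1)·1+(-2)·1 = -4
⇒ L T^6 M^-4

{"L": 1, "T": 6, "M": -4}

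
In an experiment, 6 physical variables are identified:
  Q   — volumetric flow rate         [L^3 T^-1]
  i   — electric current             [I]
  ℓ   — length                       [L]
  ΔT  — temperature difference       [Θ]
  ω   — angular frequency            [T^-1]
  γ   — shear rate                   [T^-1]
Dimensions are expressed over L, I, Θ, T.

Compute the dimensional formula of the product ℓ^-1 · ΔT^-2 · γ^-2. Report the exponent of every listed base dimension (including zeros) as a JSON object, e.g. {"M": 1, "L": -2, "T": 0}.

Write exponents as rows L,I,Θ,T / cols Q,i,ℓ,ΔT,ω,γ:
  L: [ 3  0  1  0  0  0]
  I: [ 0  1  0  0  0  0]
  Θ: [ 0  0  0  1  0  0]
  T: [-1  0  0  0 -1 -1]
  [L]: (-1)·1+(-2)·0+(-2)·0 = -1
  [I]: (-1)·0+(-2)·0+(-2)·0 = 0
  [Θ]: (-1)·0+(-2)·1+(-2)·0 = -2
  [T]: (-1)·0+(-2)·0+(-2)·-1 = 2
⇒ L^-1 Θ^-2 T^2

{"L": -1, "I": 0, "Θ": -2, "T": 2}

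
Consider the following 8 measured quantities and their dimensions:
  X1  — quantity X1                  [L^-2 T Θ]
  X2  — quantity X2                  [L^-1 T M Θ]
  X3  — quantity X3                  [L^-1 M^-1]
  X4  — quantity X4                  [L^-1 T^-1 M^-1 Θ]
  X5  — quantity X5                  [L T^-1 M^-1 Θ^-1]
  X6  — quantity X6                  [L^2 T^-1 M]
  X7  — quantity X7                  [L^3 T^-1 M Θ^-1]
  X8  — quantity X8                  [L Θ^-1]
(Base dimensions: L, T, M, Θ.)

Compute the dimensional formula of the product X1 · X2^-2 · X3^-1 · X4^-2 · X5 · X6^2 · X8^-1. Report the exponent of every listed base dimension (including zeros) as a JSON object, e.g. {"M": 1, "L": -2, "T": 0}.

{"L": 7, "T": -2, "M": 2, "Θ": -3}

Dimensional matrix (L×T×M×Θ by X1×X2×X3×X4×X5×X6×X7×X8):
  L: [-2 -1 -1 -1  1  2  3  1]
  T: [ 1  1  0 -1 -1 -1 -1  0]
  M: [ 0  1 -1 -1 -1  1  1  0]
  Θ: [ 1  1  0  1 -1  0 -1 -1]
  [L]: (1)·-2+(-2)·-1+(-1)·-1+(-2)·-1+(1)·1+(2)·2+(-1)·1 = 7
  [T]: (1)·1+(-2)·1+(-1)·0+(-2)·-1+(1)·-1+(2)·-1+(-1)·0 = -2
  [M]: (1)·0+(-2)·1+(-1)·-1+(-2)·-1+(1)·-1+(2)·1+(-1)·0 = 2
  [Θ]: (1)·1+(-2)·1+(-1)·0+(-2)·1+(1)·-1+(2)·0+(-1)·-1 = -3
⇒ L^7 T^-2 M^2 Θ^-3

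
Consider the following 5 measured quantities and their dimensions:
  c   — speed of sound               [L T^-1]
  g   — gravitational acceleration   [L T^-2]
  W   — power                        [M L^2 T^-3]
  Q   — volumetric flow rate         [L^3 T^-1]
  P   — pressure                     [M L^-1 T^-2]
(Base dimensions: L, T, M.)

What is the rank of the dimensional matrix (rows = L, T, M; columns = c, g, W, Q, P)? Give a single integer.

Write exponents as rows L,T,M / cols c,g,W,Q,P:
  L: [ 1  1  2  3 -1]
  T: [-1 -2 -3 -1 -2]
  M: [ 0  0  1  0  1]
Row reduction gives pivot columns c,g,W; rank = 3

3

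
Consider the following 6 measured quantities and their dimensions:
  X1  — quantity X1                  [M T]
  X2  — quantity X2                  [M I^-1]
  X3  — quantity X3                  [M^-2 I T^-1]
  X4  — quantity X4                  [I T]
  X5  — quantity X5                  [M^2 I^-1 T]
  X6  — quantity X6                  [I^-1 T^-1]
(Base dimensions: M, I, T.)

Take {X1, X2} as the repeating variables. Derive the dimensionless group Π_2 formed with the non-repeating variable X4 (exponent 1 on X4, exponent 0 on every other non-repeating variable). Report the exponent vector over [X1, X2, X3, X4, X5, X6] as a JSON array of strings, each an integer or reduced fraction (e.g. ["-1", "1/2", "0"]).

["-1", "1", "0", "1", "0", "0"]

Write exponents as rows M,I,T / cols X1,X2,X3,X4,X5,X6:
  M: [ 1  1 -2  0  2  0]
  I: [ 0 -1  1  1 -1 -1]
  T: [ 1  0 -1  1  1 -1]
Row reduction gives pivot columns X1,X2; rank = 2
Repeat: X1,X2; free: X3,X4,X5,X6
RREF:
  r0: [   1    0   -1    1    1   -1]
  r1: [   0    1   -1   -1    1    1]
  r2: [   0    0    0    0    0    0]
Fix exponent of X4 at 1, X3 at 0, X5 at 0, X6 at 0; solve each RREF row for its pivot's exponent:
  r0: exp(X1) + (1)·1 = 0 ⇒ exp(X1) = -1
  r1: exp(X2) + (-1)·1 = 0 ⇒ exp(X2) = 1
Π_2 = X1^-1 · X2 · X4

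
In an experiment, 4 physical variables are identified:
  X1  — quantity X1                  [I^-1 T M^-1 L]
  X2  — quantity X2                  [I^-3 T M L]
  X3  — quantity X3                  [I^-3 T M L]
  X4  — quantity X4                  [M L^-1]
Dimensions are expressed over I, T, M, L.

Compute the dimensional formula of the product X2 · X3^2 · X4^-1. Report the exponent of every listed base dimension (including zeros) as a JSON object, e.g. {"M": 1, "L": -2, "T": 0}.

Exponent matrix [I,T,M,L] × [X1,X2,X3,X4]:
  I: [-1 -3 -3  0]
  T: [ 1  1  1  0]
  M: [-1  1  1  1]
  L: [ 1  1  1 -1]
  [I]: (1)·-3+(2)·-3+(-1)·0 = -9
  [T]: (1)·1+(2)·1+(-1)·0 = 3
  [M]: (1)·1+(2)·1+(-1)·1 = 2
  [L]: (1)·1+(2)·1+(-1)·-1 = 4
⇒ I^-9 T^3 M^2 L^4

{"I": -9, "T": 3, "M": 2, "L": 4}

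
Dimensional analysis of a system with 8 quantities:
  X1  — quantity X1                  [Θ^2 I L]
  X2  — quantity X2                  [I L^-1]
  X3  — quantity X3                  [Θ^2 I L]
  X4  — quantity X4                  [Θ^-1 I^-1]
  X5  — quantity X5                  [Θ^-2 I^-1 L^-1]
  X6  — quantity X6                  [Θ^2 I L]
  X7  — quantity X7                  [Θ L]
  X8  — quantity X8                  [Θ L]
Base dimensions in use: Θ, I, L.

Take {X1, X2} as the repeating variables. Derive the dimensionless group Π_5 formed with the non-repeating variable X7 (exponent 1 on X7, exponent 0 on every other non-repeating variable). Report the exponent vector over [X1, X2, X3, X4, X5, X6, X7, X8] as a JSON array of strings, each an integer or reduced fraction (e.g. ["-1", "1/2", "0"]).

["-1/2", "1/2", "0", "0", "0", "0", "1", "0"]

Write exponents as rows Θ,I,L / cols X1,X2,X3,X4,X5,X6,X7,X8:
  Θ: [ 2  0  2 -1 -2  2  1  1]
  I: [ 1  1  1 -1 -1  1  0  0]
  L: [ 1 -1  1  0 -1  1  1  1]
Row reduction gives pivot columns X1,X2; rank = 2
Pivot set = {X1,X2}, free = {X3,X4,X5,X6,X7,X8}
RREF:
  r0: [   1    0    1 -1/2   -1    1  1/2  1/2]
  r1: [   0    1    0 -1/2    0    0 -1/2 -1/2]
  r2: [   0    0    0    0    0    0    0    0]
Fix exponent of X7 at 1, X3 at 0, X4 at 0, X5 at 0, X6 at 0, X8 at 0; solve each RREF row for its pivot's exponent:
  r0: exp(X1) + (1/2)·1 = 0 ⇒ exp(X1) = -1/2
  r1: exp(X2) + (-1/2)·1 = 0 ⇒ exp(X2) = 1/2
Π_5 = X1^(-1/2) · X2^(1/2) · X7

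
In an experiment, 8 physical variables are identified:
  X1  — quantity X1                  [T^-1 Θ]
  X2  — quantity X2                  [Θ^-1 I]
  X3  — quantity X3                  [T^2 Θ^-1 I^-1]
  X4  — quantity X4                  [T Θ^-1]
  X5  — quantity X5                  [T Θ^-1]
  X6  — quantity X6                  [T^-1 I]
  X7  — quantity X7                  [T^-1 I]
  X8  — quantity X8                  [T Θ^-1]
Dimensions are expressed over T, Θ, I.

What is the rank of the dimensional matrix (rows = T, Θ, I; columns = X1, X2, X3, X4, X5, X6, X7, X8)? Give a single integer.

Write exponents as rows T,Θ,I / cols X1,X2,X3,X4,X5,X6,X7,X8:
  T: [-1  0  2  1  1 -1 -1  1]
  Θ: [ 1 -1 -1 -1 -1  0  0 -1]
  I: [ 0  1 -1  0  0  1  1  0]
Row reduction gives pivot columns X1,X2; rank = 2

2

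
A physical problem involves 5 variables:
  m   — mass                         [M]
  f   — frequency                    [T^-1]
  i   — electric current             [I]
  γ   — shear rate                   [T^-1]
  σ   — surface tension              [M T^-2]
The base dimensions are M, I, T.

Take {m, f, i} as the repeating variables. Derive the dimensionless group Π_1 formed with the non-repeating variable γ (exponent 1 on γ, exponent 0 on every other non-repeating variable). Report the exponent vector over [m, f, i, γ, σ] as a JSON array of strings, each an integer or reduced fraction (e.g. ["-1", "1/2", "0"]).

["0", "-1", "0", "1", "0"]

Write exponents as rows M,I,T / cols m,f,i,γ,σ:
  M: [ 1  0  0  0  1]
  I: [ 0  0  1  0  0]
  T: [ 0 -1  0 -1 -2]
Row reduction gives pivot columns m,f,i; rank = 3
Pivot set = {m,f,i}, free = {γ,σ}
RREF:
  r0: [   1    0    0    0    1]
  r1: [   0    1    0    1    2]
  r2: [   0    0    1    0    0]
Fix exponent of γ at 1, σ at 0; solve each RREF row for its pivot's exponent:
  r0: exp(m) + (0)·1 = 0 ⇒ exp(m) = 0
  r1: exp(f) + (1)·1 = 0 ⇒ exp(f) = -1
  r2: exp(i) + (0)·1 = 0 ⇒ exp(i) = 0
Π_1 = f^-1 · γ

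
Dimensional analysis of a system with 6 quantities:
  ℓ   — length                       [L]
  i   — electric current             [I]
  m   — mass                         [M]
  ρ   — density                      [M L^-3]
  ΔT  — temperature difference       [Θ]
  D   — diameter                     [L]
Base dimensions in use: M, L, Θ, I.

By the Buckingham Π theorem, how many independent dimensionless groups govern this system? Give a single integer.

2

Exponent matrix [M,L,Θ,I] × [ℓ,i,m,ρ,ΔT,D]:
  M: [ 0  0  1  1  0  0]
  L: [ 1  0  0 -3  0  1]
  Θ: [ 0  0  0  0  1  0]
  I: [ 0  1  0  0  0  0]
RREF → pivots at {ℓ,i,m,ΔT} ⇒ r = 4
n=6, r=4 ⇒ 2 dimensionless groups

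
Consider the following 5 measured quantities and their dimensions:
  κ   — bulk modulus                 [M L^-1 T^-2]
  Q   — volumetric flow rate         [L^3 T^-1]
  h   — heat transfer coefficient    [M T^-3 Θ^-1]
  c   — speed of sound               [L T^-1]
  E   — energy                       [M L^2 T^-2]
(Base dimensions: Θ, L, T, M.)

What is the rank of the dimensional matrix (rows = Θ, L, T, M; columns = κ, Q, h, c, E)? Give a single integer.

4

Write exponents as rows Θ,L,T,M / cols κ,Q,h,c,E:
  Θ: [ 0  0 -1  0  0]
  L: [-1  3  0  1  2]
  T: [-2 -1 -3 -1 -2]
  M: [ 1  0  1  0  1]
RREF → pivots at {κ,Q,h,c} ⇒ r = 4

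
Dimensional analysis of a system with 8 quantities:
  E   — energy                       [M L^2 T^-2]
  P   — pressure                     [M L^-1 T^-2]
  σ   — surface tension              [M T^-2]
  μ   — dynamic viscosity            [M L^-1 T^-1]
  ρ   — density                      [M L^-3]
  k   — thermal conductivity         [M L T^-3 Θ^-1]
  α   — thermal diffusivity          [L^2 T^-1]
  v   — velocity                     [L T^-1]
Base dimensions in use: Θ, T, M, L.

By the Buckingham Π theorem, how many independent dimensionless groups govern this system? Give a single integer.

4

Dimensional matrix (Θ×T×M×L by E×P×σ×μ×ρ×k×α×v):
  Θ: [ 0  0  0  0  0 -1  0  0]
  T: [-2 -2 -2 -1  0 -3 -1 -1]
  M: [ 1  1  1  1  1  1  0  0]
  L: [ 2 -1  0 -1 -3  1  2  1]
Echelon form has 4 nonzero rows (pivots: E,P,μ,k)
8 vars − rank 4 = 4 Π groups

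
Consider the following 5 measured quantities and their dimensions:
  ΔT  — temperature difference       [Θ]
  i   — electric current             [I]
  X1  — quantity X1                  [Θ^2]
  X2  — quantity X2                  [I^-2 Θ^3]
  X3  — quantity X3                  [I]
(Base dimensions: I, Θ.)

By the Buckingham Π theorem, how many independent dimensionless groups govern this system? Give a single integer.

3

Dimensional matrix (I×Θ by ΔT×i×X1×X2×X3):
  I: [ 0  1  0 -2  1]
  Θ: [ 1  0  2  3  0]
Row reduction gives pivot columns ΔT,i; rank = 2
5 vars − rank 2 = 3 Π groups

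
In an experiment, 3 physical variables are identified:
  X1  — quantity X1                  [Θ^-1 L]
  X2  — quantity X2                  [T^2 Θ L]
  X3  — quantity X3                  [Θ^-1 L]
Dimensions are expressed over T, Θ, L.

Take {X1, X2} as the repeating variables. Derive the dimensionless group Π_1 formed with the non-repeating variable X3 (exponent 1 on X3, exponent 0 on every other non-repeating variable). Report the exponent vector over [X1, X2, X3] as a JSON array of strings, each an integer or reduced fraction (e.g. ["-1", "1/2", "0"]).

Dimensional matrix (T×Θ×L by X1×X2×X3):
  T: [ 0  2  0]
  Θ: [-1  1 -1]
  L: [ 1  1  1]
RREF → pivots at {X1,X2} ⇒ r = 2
Repeat: X1,X2; free: X3
RREF:
  r0: [   1    0    1]
  r1: [   0    1    0]
  r2: [   0    0    0]
Fix exponent of X3 at 1; solve each RREF row for its pivot's exponent:
  r0: exp(X1) + (1)·1 = 0 ⇒ exp(X1) = -1
  r1: exp(X2) + (0)·1 = 0 ⇒ exp(X2) = 0
Π_1 = X1^-1 · X3

["-1", "0", "1"]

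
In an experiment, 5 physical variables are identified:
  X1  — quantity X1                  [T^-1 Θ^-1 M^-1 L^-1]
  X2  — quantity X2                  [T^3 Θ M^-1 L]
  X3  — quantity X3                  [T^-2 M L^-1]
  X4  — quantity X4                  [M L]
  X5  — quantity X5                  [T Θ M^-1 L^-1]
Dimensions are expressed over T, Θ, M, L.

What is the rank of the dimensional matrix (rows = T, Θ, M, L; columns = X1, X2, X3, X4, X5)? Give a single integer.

Exponent matrix [T,Θ,M,L] × [X1,X2,X3,X4,X5]:
  T: [-1  3 -2  0  1]
  Θ: [-1  1  0  0  1]
  M: [-1 -1  1  1 -1]
  L: [-1  1 -1  1 -1]
Row reduction gives pivot columns X1,X2,X3; rank = 3

3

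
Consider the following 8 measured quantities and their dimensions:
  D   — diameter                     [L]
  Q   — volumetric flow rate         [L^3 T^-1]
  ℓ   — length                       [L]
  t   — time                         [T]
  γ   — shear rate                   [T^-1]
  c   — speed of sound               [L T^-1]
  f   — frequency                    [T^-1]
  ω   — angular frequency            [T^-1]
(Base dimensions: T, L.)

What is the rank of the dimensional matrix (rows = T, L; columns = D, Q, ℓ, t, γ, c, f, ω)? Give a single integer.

Write exponents as rows T,L / cols D,Q,ℓ,t,γ,c,f,ω:
  T: [ 0 -1  0  1 -1 -1 -1 -1]
  L: [ 1  3  1  0  0  1  0  0]
Echelon form has 2 nonzero rows (pivots: D,Q)

2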